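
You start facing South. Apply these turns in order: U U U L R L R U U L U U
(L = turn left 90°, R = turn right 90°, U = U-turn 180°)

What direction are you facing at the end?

Start: South
  U (U-turn (180°)) -> North
  U (U-turn (180°)) -> South
  U (U-turn (180°)) -> North
  L (left (90° counter-clockwise)) -> West
  R (right (90° clockwise)) -> North
  L (left (90° counter-clockwise)) -> West
  R (right (90° clockwise)) -> North
  U (U-turn (180°)) -> South
  U (U-turn (180°)) -> North
  L (left (90° counter-clockwise)) -> West
  U (U-turn (180°)) -> East
  U (U-turn (180°)) -> West
Final: West

Answer: Final heading: West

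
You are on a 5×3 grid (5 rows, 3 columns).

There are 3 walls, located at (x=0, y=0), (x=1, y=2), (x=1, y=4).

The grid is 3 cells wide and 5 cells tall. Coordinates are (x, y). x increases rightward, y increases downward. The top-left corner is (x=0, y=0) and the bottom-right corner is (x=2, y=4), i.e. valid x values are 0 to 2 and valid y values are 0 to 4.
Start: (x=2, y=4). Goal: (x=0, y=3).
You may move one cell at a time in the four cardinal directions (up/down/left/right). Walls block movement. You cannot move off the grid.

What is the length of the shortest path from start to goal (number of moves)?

BFS from (x=2, y=4) until reaching (x=0, y=3):
  Distance 0: (x=2, y=4)
  Distance 1: (x=2, y=3)
  Distance 2: (x=2, y=2), (x=1, y=3)
  Distance 3: (x=2, y=1), (x=0, y=3)  <- goal reached here
One shortest path (3 moves): (x=2, y=4) -> (x=2, y=3) -> (x=1, y=3) -> (x=0, y=3)

Answer: Shortest path length: 3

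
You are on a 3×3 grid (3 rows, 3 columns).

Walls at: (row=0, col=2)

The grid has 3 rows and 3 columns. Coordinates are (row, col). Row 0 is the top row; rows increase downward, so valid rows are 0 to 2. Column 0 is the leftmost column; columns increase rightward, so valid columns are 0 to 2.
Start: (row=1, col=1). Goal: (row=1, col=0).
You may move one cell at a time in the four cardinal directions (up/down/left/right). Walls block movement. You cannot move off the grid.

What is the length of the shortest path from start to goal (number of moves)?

BFS from (row=1, col=1) until reaching (row=1, col=0):
  Distance 0: (row=1, col=1)
  Distance 1: (row=0, col=1), (row=1, col=0), (row=1, col=2), (row=2, col=1)  <- goal reached here
One shortest path (1 moves): (row=1, col=1) -> (row=1, col=0)

Answer: Shortest path length: 1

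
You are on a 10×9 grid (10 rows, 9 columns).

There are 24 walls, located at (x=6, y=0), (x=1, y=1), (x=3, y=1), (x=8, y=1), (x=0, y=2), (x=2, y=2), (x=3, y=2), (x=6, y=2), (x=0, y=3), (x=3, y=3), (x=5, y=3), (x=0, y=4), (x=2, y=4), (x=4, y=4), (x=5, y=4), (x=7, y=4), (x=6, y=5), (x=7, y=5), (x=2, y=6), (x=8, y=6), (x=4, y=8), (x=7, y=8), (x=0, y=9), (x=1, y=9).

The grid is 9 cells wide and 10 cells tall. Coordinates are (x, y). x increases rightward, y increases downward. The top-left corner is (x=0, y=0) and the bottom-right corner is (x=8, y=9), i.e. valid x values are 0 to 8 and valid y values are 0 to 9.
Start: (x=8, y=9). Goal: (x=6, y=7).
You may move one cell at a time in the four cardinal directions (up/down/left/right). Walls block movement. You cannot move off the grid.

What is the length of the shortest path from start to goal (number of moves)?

BFS from (x=8, y=9) until reaching (x=6, y=7):
  Distance 0: (x=8, y=9)
  Distance 1: (x=8, y=8), (x=7, y=9)
  Distance 2: (x=8, y=7), (x=6, y=9)
  Distance 3: (x=7, y=7), (x=6, y=8), (x=5, y=9)
  Distance 4: (x=7, y=6), (x=6, y=7), (x=5, y=8), (x=4, y=9)  <- goal reached here
One shortest path (4 moves): (x=8, y=9) -> (x=7, y=9) -> (x=6, y=9) -> (x=6, y=8) -> (x=6, y=7)

Answer: Shortest path length: 4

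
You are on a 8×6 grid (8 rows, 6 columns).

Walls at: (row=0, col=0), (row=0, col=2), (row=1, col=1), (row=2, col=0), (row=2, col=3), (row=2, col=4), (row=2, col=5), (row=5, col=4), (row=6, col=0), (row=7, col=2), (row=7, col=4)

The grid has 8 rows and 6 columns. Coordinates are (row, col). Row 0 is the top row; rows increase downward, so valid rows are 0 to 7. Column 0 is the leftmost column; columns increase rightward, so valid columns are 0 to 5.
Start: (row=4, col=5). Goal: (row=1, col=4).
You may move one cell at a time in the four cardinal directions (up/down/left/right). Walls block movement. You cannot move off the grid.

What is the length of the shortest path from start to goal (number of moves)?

BFS from (row=4, col=5) until reaching (row=1, col=4):
  Distance 0: (row=4, col=5)
  Distance 1: (row=3, col=5), (row=4, col=4), (row=5, col=5)
  Distance 2: (row=3, col=4), (row=4, col=3), (row=6, col=5)
  Distance 3: (row=3, col=3), (row=4, col=2), (row=5, col=3), (row=6, col=4), (row=7, col=5)
  Distance 4: (row=3, col=2), (row=4, col=1), (row=5, col=2), (row=6, col=3)
  Distance 5: (row=2, col=2), (row=3, col=1), (row=4, col=0), (row=5, col=1), (row=6, col=2), (row=7, col=3)
  Distance 6: (row=1, col=2), (row=2, col=1), (row=3, col=0), (row=5, col=0), (row=6, col=1)
  Distance 7: (row=1, col=3), (row=7, col=1)
  Distance 8: (row=0, col=3), (row=1, col=4), (row=7, col=0)  <- goal reached here
One shortest path (8 moves): (row=4, col=5) -> (row=4, col=4) -> (row=4, col=3) -> (row=4, col=2) -> (row=3, col=2) -> (row=2, col=2) -> (row=1, col=2) -> (row=1, col=3) -> (row=1, col=4)

Answer: Shortest path length: 8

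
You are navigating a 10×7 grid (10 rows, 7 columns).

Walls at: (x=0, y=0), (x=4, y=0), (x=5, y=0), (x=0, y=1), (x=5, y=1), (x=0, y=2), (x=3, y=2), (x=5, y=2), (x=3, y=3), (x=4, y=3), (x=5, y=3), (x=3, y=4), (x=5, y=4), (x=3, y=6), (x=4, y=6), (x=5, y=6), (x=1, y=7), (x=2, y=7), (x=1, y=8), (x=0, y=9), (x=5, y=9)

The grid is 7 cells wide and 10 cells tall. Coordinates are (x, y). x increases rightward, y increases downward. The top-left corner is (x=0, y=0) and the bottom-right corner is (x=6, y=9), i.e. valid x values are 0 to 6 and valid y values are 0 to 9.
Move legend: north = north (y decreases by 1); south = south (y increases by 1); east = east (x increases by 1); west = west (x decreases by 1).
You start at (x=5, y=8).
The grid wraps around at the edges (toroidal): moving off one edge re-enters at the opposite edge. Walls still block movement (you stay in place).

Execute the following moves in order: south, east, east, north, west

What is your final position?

Start: (x=5, y=8)
  south (south): blocked, stay at (x=5, y=8)
  east (east): (x=5, y=8) -> (x=6, y=8)
  east (east): (x=6, y=8) -> (x=0, y=8)
  north (north): (x=0, y=8) -> (x=0, y=7)
  west (west): (x=0, y=7) -> (x=6, y=7)
Final: (x=6, y=7)

Answer: Final position: (x=6, y=7)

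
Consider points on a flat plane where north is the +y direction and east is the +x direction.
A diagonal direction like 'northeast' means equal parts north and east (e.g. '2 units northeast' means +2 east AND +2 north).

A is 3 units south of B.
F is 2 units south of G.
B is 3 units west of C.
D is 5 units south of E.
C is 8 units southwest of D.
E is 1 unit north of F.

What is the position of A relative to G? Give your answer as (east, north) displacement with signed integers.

Answer: A is at (east=-11, north=-17) relative to G.

Derivation:
Place G at the origin (east=0, north=0).
  F is 2 units south of G: delta (east=+0, north=-2); F at (east=0, north=-2).
  E is 1 unit north of F: delta (east=+0, north=+1); E at (east=0, north=-1).
  D is 5 units south of E: delta (east=+0, north=-5); D at (east=0, north=-6).
  C is 8 units southwest of D: delta (east=-8, north=-8); C at (east=-8, north=-14).
  B is 3 units west of C: delta (east=-3, north=+0); B at (east=-11, north=-14).
  A is 3 units south of B: delta (east=+0, north=-3); A at (east=-11, north=-17).
Therefore A relative to G: (east=-11, north=-17).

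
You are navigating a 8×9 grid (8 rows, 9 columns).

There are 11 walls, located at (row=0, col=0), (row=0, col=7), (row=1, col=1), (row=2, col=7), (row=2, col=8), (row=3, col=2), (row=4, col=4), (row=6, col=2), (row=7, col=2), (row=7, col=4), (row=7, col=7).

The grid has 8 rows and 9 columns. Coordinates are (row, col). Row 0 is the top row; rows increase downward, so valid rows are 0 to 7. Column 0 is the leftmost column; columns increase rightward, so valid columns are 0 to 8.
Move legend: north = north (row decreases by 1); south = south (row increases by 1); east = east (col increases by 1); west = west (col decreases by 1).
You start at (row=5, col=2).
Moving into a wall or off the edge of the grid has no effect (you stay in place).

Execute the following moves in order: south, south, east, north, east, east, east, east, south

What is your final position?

Start: (row=5, col=2)
  south (south): blocked, stay at (row=5, col=2)
  south (south): blocked, stay at (row=5, col=2)
  east (east): (row=5, col=2) -> (row=5, col=3)
  north (north): (row=5, col=3) -> (row=4, col=3)
  [×4]east (east): blocked, stay at (row=4, col=3)
  south (south): (row=4, col=3) -> (row=5, col=3)
Final: (row=5, col=3)

Answer: Final position: (row=5, col=3)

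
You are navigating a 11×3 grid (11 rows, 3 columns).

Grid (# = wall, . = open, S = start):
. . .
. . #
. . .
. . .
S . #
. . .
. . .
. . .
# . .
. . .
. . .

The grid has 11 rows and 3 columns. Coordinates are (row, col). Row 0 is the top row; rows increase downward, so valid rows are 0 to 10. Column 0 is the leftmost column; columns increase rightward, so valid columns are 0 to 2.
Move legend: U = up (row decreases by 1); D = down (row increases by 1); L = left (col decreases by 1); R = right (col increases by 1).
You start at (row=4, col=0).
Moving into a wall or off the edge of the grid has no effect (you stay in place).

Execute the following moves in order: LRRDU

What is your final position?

Start: (row=4, col=0)
  L (left): blocked, stay at (row=4, col=0)
  R (right): (row=4, col=0) -> (row=4, col=1)
  R (right): blocked, stay at (row=4, col=1)
  D (down): (row=4, col=1) -> (row=5, col=1)
  U (up): (row=5, col=1) -> (row=4, col=1)
Final: (row=4, col=1)

Answer: Final position: (row=4, col=1)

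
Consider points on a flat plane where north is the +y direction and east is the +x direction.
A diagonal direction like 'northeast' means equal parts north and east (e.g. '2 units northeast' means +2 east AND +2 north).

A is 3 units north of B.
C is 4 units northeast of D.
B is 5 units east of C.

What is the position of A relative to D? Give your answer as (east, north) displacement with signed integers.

Place D at the origin (east=0, north=0).
  C is 4 units northeast of D: delta (east=+4, north=+4); C at (east=4, north=4).
  B is 5 units east of C: delta (east=+5, north=+0); B at (east=9, north=4).
  A is 3 units north of B: delta (east=+0, north=+3); A at (east=9, north=7).
Therefore A relative to D: (east=9, north=7).

Answer: A is at (east=9, north=7) relative to D.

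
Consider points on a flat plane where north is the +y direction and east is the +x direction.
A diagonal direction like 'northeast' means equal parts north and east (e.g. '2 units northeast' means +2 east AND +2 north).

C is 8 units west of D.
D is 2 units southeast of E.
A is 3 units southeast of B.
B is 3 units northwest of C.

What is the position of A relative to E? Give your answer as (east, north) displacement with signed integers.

Place E at the origin (east=0, north=0).
  D is 2 units southeast of E: delta (east=+2, north=-2); D at (east=2, north=-2).
  C is 8 units west of D: delta (east=-8, north=+0); C at (east=-6, north=-2).
  B is 3 units northwest of C: delta (east=-3, north=+3); B at (east=-9, north=1).
  A is 3 units southeast of B: delta (east=+3, north=-3); A at (east=-6, north=-2).
Therefore A relative to E: (east=-6, north=-2).

Answer: A is at (east=-6, north=-2) relative to E.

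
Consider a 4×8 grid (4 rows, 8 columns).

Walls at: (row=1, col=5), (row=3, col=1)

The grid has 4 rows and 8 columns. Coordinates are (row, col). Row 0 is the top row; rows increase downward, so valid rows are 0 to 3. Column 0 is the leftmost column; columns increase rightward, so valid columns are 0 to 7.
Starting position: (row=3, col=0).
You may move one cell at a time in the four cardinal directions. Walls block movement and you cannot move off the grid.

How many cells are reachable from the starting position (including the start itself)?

BFS flood-fill from (row=3, col=0):
  Distance 0: (row=3, col=0)
  Distance 1: (row=2, col=0)
  Distance 2: (row=1, col=0), (row=2, col=1)
  Distance 3: (row=0, col=0), (row=1, col=1), (row=2, col=2)
  Distance 4: (row=0, col=1), (row=1, col=2), (row=2, col=3), (row=3, col=2)
  Distance 5: (row=0, col=2), (row=1, col=3), (row=2, col=4), (row=3, col=3)
  Distance 6: (row=0, col=3), (row=1, col=4), (row=2, col=5), (row=3, col=4)
  Distance 7: (row=0, col=4), (row=2, col=6), (row=3, col=5)
  Distance 8: (row=0, col=5), (row=1, col=6), (row=2, col=7), (row=3, col=6)
  Distance 9: (row=0, col=6), (row=1, col=7), (row=3, col=7)
  Distance 10: (row=0, col=7)
Total reachable: 30 (grid has 30 open cells total)

Answer: Reachable cells: 30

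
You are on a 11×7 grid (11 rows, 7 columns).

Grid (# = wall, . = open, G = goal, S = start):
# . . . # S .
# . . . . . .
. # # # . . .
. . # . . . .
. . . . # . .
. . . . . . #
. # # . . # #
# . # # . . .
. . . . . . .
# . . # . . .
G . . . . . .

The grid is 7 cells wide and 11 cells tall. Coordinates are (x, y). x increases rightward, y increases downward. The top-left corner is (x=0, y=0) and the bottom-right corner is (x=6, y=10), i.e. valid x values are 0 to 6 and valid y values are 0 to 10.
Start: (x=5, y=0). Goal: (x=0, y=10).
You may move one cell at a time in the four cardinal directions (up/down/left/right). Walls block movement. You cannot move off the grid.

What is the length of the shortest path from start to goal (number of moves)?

Answer: Shortest path length: 15

Derivation:
BFS from (x=5, y=0) until reaching (x=0, y=10):
  Distance 0: (x=5, y=0)
  Distance 1: (x=6, y=0), (x=5, y=1)
  Distance 2: (x=4, y=1), (x=6, y=1), (x=5, y=2)
  Distance 3: (x=3, y=1), (x=4, y=2), (x=6, y=2), (x=5, y=3)
  Distance 4: (x=3, y=0), (x=2, y=1), (x=4, y=3), (x=6, y=3), (x=5, y=4)
  Distance 5: (x=2, y=0), (x=1, y=1), (x=3, y=3), (x=6, y=4), (x=5, y=5)
  Distance 6: (x=1, y=0), (x=3, y=4), (x=4, y=5)
  Distance 7: (x=2, y=4), (x=3, y=5), (x=4, y=6)
  Distance 8: (x=1, y=4), (x=2, y=5), (x=3, y=6), (x=4, y=7)
  Distance 9: (x=1, y=3), (x=0, y=4), (x=1, y=5), (x=5, y=7), (x=4, y=8)
  Distance 10: (x=0, y=3), (x=0, y=5), (x=6, y=7), (x=3, y=8), (x=5, y=8), (x=4, y=9)
  Distance 11: (x=0, y=2), (x=0, y=6), (x=2, y=8), (x=6, y=8), (x=5, y=9), (x=4, y=10)
  Distance 12: (x=1, y=8), (x=2, y=9), (x=6, y=9), (x=3, y=10), (x=5, y=10)
  Distance 13: (x=1, y=7), (x=0, y=8), (x=1, y=9), (x=2, y=10), (x=6, y=10)
  Distance 14: (x=1, y=10)
  Distance 15: (x=0, y=10)  <- goal reached here
One shortest path (15 moves): (x=5, y=0) -> (x=5, y=1) -> (x=5, y=2) -> (x=5, y=3) -> (x=5, y=4) -> (x=5, y=5) -> (x=4, y=5) -> (x=4, y=6) -> (x=4, y=7) -> (x=4, y=8) -> (x=3, y=8) -> (x=2, y=8) -> (x=1, y=8) -> (x=1, y=9) -> (x=1, y=10) -> (x=0, y=10)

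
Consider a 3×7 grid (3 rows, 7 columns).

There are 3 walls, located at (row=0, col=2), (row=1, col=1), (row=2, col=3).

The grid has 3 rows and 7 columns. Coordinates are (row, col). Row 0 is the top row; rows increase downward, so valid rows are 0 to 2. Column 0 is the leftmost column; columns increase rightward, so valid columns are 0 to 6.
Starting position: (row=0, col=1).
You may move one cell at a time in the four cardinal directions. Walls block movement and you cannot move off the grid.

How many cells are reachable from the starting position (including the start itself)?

Answer: Reachable cells: 18

Derivation:
BFS flood-fill from (row=0, col=1):
  Distance 0: (row=0, col=1)
  Distance 1: (row=0, col=0)
  Distance 2: (row=1, col=0)
  Distance 3: (row=2, col=0)
  Distance 4: (row=2, col=1)
  Distance 5: (row=2, col=2)
  Distance 6: (row=1, col=2)
  Distance 7: (row=1, col=3)
  Distance 8: (row=0, col=3), (row=1, col=4)
  Distance 9: (row=0, col=4), (row=1, col=5), (row=2, col=4)
  Distance 10: (row=0, col=5), (row=1, col=6), (row=2, col=5)
  Distance 11: (row=0, col=6), (row=2, col=6)
Total reachable: 18 (grid has 18 open cells total)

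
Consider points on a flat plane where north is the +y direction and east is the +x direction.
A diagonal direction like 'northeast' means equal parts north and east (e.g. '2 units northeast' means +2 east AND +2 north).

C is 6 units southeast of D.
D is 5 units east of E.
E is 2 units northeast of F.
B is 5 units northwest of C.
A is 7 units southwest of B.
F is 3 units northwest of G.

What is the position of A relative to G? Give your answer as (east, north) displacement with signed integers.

Answer: A is at (east=-2, north=-3) relative to G.

Derivation:
Place G at the origin (east=0, north=0).
  F is 3 units northwest of G: delta (east=-3, north=+3); F at (east=-3, north=3).
  E is 2 units northeast of F: delta (east=+2, north=+2); E at (east=-1, north=5).
  D is 5 units east of E: delta (east=+5, north=+0); D at (east=4, north=5).
  C is 6 units southeast of D: delta (east=+6, north=-6); C at (east=10, north=-1).
  B is 5 units northwest of C: delta (east=-5, north=+5); B at (east=5, north=4).
  A is 7 units southwest of B: delta (east=-7, north=-7); A at (east=-2, north=-3).
Therefore A relative to G: (east=-2, north=-3).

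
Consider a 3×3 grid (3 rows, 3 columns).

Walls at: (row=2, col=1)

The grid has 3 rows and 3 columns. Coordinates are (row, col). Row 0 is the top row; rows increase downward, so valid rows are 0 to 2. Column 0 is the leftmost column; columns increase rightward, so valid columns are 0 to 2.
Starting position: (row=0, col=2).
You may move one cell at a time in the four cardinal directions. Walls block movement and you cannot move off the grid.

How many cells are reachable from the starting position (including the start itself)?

Answer: Reachable cells: 8

Derivation:
BFS flood-fill from (row=0, col=2):
  Distance 0: (row=0, col=2)
  Distance 1: (row=0, col=1), (row=1, col=2)
  Distance 2: (row=0, col=0), (row=1, col=1), (row=2, col=2)
  Distance 3: (row=1, col=0)
  Distance 4: (row=2, col=0)
Total reachable: 8 (grid has 8 open cells total)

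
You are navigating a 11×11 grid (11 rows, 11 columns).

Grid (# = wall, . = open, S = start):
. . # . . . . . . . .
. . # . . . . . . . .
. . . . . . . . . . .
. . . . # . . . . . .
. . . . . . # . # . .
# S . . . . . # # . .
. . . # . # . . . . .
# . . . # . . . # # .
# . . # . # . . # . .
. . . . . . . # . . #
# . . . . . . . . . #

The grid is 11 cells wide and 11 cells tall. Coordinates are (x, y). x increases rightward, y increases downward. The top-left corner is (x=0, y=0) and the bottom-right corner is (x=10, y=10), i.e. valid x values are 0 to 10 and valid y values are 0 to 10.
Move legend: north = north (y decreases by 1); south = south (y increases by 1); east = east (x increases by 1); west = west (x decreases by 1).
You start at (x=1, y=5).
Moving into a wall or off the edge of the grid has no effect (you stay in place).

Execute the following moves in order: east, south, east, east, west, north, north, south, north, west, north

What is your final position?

Answer: Final position: (x=0, y=3)

Derivation:
Start: (x=1, y=5)
  east (east): (x=1, y=5) -> (x=2, y=5)
  south (south): (x=2, y=5) -> (x=2, y=6)
  east (east): blocked, stay at (x=2, y=6)
  east (east): blocked, stay at (x=2, y=6)
  west (west): (x=2, y=6) -> (x=1, y=6)
  north (north): (x=1, y=6) -> (x=1, y=5)
  north (north): (x=1, y=5) -> (x=1, y=4)
  south (south): (x=1, y=4) -> (x=1, y=5)
  north (north): (x=1, y=5) -> (x=1, y=4)
  west (west): (x=1, y=4) -> (x=0, y=4)
  north (north): (x=0, y=4) -> (x=0, y=3)
Final: (x=0, y=3)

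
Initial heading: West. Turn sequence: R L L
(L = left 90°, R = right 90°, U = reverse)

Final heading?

Answer: Final heading: South

Derivation:
Start: West
  R (right (90° clockwise)) -> North
  L (left (90° counter-clockwise)) -> West
  L (left (90° counter-clockwise)) -> South
Final: South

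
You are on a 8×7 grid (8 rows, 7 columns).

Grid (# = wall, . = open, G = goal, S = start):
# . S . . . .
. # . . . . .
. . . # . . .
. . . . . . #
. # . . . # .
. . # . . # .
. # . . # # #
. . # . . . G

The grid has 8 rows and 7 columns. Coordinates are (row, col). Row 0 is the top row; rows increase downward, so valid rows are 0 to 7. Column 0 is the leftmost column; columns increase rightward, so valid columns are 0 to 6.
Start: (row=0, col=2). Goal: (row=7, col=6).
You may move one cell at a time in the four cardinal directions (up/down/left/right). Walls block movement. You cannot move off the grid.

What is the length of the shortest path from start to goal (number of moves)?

BFS from (row=0, col=2) until reaching (row=7, col=6):
  Distance 0: (row=0, col=2)
  Distance 1: (row=0, col=1), (row=0, col=3), (row=1, col=2)
  Distance 2: (row=0, col=4), (row=1, col=3), (row=2, col=2)
  Distance 3: (row=0, col=5), (row=1, col=4), (row=2, col=1), (row=3, col=2)
  Distance 4: (row=0, col=6), (row=1, col=5), (row=2, col=0), (row=2, col=4), (row=3, col=1), (row=3, col=3), (row=4, col=2)
  Distance 5: (row=1, col=0), (row=1, col=6), (row=2, col=5), (row=3, col=0), (row=3, col=4), (row=4, col=3)
  Distance 6: (row=2, col=6), (row=3, col=5), (row=4, col=0), (row=4, col=4), (row=5, col=3)
  Distance 7: (row=5, col=0), (row=5, col=4), (row=6, col=3)
  Distance 8: (row=5, col=1), (row=6, col=0), (row=6, col=2), (row=7, col=3)
  Distance 9: (row=7, col=0), (row=7, col=4)
  Distance 10: (row=7, col=1), (row=7, col=5)
  Distance 11: (row=7, col=6)  <- goal reached here
One shortest path (11 moves): (row=0, col=2) -> (row=1, col=2) -> (row=2, col=2) -> (row=3, col=2) -> (row=3, col=3) -> (row=4, col=3) -> (row=5, col=3) -> (row=6, col=3) -> (row=7, col=3) -> (row=7, col=4) -> (row=7, col=5) -> (row=7, col=6)

Answer: Shortest path length: 11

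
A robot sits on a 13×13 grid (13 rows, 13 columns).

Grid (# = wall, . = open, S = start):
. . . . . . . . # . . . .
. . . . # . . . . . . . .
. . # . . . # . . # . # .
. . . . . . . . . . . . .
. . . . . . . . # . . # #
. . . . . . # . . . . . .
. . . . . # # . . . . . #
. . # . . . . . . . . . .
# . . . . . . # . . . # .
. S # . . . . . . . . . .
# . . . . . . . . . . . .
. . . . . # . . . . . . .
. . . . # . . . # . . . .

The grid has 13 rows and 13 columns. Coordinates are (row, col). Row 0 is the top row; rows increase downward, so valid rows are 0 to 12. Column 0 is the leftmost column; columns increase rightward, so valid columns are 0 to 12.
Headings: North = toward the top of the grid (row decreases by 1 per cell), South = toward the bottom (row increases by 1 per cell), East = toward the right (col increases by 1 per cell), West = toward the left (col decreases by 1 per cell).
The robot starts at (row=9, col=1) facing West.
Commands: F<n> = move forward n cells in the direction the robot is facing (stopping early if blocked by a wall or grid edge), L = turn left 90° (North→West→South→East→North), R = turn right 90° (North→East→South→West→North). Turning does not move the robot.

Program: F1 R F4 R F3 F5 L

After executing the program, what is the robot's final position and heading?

Start: (row=9, col=1), facing West
  F1: move forward 1, now at (row=9, col=0)
  R: turn right, now facing North
  F4: move forward 0/4 (blocked), now at (row=9, col=0)
  R: turn right, now facing East
  F3: move forward 1/3 (blocked), now at (row=9, col=1)
  F5: move forward 0/5 (blocked), now at (row=9, col=1)
  L: turn left, now facing North
Final: (row=9, col=1), facing North

Answer: Final position: (row=9, col=1), facing North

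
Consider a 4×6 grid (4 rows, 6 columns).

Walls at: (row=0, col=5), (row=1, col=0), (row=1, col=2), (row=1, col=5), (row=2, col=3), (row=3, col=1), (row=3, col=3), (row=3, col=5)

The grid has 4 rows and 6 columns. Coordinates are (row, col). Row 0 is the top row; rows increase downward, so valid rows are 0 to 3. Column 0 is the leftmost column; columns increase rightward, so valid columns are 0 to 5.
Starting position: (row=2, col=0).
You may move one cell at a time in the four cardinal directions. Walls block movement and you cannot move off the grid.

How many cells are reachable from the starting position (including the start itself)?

BFS flood-fill from (row=2, col=0):
  Distance 0: (row=2, col=0)
  Distance 1: (row=2, col=1), (row=3, col=0)
  Distance 2: (row=1, col=1), (row=2, col=2)
  Distance 3: (row=0, col=1), (row=3, col=2)
  Distance 4: (row=0, col=0), (row=0, col=2)
  Distance 5: (row=0, col=3)
  Distance 6: (row=0, col=4), (row=1, col=3)
  Distance 7: (row=1, col=4)
  Distance 8: (row=2, col=4)
  Distance 9: (row=2, col=5), (row=3, col=4)
Total reachable: 16 (grid has 16 open cells total)

Answer: Reachable cells: 16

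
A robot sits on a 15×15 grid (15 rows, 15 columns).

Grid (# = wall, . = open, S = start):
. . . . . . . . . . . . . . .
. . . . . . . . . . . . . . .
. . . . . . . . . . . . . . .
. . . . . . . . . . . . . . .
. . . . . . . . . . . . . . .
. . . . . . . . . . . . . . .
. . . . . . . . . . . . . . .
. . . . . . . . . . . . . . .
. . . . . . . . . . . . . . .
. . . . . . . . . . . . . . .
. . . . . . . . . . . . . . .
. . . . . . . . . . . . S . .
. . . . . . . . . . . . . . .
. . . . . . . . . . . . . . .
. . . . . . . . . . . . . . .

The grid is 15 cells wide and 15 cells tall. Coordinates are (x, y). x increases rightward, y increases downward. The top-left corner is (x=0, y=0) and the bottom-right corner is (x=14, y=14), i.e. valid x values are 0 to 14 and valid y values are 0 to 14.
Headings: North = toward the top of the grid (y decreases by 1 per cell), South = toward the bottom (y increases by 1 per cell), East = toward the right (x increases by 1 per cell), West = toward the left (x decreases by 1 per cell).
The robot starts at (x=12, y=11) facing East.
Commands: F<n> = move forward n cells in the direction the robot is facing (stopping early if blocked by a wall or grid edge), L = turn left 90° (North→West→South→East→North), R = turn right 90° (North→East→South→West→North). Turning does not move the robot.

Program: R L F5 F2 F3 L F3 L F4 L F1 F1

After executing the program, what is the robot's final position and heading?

Start: (x=12, y=11), facing East
  R: turn right, now facing South
  L: turn left, now facing East
  F5: move forward 2/5 (blocked), now at (x=14, y=11)
  F2: move forward 0/2 (blocked), now at (x=14, y=11)
  F3: move forward 0/3 (blocked), now at (x=14, y=11)
  L: turn left, now facing North
  F3: move forward 3, now at (x=14, y=8)
  L: turn left, now facing West
  F4: move forward 4, now at (x=10, y=8)
  L: turn left, now facing South
  F1: move forward 1, now at (x=10, y=9)
  F1: move forward 1, now at (x=10, y=10)
Final: (x=10, y=10), facing South

Answer: Final position: (x=10, y=10), facing South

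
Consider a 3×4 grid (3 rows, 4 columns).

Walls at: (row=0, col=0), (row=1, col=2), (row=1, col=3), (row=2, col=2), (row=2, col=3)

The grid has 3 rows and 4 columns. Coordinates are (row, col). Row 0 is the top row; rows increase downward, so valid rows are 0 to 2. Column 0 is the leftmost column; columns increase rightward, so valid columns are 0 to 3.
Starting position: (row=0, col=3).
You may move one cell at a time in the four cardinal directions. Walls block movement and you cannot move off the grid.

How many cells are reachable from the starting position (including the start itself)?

Answer: Reachable cells: 7

Derivation:
BFS flood-fill from (row=0, col=3):
  Distance 0: (row=0, col=3)
  Distance 1: (row=0, col=2)
  Distance 2: (row=0, col=1)
  Distance 3: (row=1, col=1)
  Distance 4: (row=1, col=0), (row=2, col=1)
  Distance 5: (row=2, col=0)
Total reachable: 7 (grid has 7 open cells total)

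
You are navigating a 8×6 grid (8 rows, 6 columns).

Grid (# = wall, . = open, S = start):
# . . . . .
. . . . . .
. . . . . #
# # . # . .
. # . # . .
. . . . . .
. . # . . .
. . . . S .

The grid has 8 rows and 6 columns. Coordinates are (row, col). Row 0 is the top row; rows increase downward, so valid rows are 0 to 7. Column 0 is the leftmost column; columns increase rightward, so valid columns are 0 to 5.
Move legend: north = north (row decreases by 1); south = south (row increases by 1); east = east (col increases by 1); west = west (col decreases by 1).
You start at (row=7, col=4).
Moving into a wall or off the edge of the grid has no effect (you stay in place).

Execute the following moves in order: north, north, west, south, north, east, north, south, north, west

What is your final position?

Answer: Final position: (row=4, col=4)

Derivation:
Start: (row=7, col=4)
  north (north): (row=7, col=4) -> (row=6, col=4)
  north (north): (row=6, col=4) -> (row=5, col=4)
  west (west): (row=5, col=4) -> (row=5, col=3)
  south (south): (row=5, col=3) -> (row=6, col=3)
  north (north): (row=6, col=3) -> (row=5, col=3)
  east (east): (row=5, col=3) -> (row=5, col=4)
  north (north): (row=5, col=4) -> (row=4, col=4)
  south (south): (row=4, col=4) -> (row=5, col=4)
  north (north): (row=5, col=4) -> (row=4, col=4)
  west (west): blocked, stay at (row=4, col=4)
Final: (row=4, col=4)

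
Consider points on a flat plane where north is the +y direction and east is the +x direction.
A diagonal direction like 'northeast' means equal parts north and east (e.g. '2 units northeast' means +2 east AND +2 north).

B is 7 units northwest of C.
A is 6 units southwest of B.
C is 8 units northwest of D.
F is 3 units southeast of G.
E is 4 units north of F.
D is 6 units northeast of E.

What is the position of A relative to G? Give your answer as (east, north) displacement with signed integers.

Place G at the origin (east=0, north=0).
  F is 3 units southeast of G: delta (east=+3, north=-3); F at (east=3, north=-3).
  E is 4 units north of F: delta (east=+0, north=+4); E at (east=3, north=1).
  D is 6 units northeast of E: delta (east=+6, north=+6); D at (east=9, north=7).
  C is 8 units northwest of D: delta (east=-8, north=+8); C at (east=1, north=15).
  B is 7 units northwest of C: delta (east=-7, north=+7); B at (east=-6, north=22).
  A is 6 units southwest of B: delta (east=-6, north=-6); A at (east=-12, north=16).
Therefore A relative to G: (east=-12, north=16).

Answer: A is at (east=-12, north=16) relative to G.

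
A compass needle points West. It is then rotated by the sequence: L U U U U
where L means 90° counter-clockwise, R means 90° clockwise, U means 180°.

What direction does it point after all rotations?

Start: West
  L (left (90° counter-clockwise)) -> South
  U (U-turn (180°)) -> North
  U (U-turn (180°)) -> South
  U (U-turn (180°)) -> North
  U (U-turn (180°)) -> South
Final: South

Answer: Final heading: South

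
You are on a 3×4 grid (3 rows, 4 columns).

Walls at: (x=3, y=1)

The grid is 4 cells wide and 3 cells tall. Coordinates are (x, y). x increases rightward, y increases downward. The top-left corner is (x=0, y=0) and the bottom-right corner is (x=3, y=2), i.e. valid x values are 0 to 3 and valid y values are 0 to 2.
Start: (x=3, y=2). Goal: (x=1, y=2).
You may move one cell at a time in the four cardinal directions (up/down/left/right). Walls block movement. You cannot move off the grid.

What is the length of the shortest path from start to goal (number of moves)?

Answer: Shortest path length: 2

Derivation:
BFS from (x=3, y=2) until reaching (x=1, y=2):
  Distance 0: (x=3, y=2)
  Distance 1: (x=2, y=2)
  Distance 2: (x=2, y=1), (x=1, y=2)  <- goal reached here
One shortest path (2 moves): (x=3, y=2) -> (x=2, y=2) -> (x=1, y=2)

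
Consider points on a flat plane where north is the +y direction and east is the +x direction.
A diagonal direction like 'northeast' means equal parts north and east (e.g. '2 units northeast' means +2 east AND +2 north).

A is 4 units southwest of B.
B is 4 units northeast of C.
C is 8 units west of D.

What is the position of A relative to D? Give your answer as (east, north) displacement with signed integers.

Place D at the origin (east=0, north=0).
  C is 8 units west of D: delta (east=-8, north=+0); C at (east=-8, north=0).
  B is 4 units northeast of C: delta (east=+4, north=+4); B at (east=-4, north=4).
  A is 4 units southwest of B: delta (east=-4, north=-4); A at (east=-8, north=0).
Therefore A relative to D: (east=-8, north=0).

Answer: A is at (east=-8, north=0) relative to D.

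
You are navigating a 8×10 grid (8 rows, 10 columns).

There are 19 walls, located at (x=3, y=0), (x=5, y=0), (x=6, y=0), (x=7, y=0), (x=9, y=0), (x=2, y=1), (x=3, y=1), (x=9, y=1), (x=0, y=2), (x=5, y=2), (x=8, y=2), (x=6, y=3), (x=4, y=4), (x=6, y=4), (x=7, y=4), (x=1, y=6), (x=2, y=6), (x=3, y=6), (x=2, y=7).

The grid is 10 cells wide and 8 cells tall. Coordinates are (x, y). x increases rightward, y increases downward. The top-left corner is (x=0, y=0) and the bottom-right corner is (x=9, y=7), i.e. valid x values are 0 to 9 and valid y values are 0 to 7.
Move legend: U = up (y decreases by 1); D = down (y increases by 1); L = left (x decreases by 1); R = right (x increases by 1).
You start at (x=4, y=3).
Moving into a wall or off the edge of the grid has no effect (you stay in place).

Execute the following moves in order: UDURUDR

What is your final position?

Start: (x=4, y=3)
  U (up): (x=4, y=3) -> (x=4, y=2)
  D (down): (x=4, y=2) -> (x=4, y=3)
  U (up): (x=4, y=3) -> (x=4, y=2)
  R (right): blocked, stay at (x=4, y=2)
  U (up): (x=4, y=2) -> (x=4, y=1)
  D (down): (x=4, y=1) -> (x=4, y=2)
  R (right): blocked, stay at (x=4, y=2)
Final: (x=4, y=2)

Answer: Final position: (x=4, y=2)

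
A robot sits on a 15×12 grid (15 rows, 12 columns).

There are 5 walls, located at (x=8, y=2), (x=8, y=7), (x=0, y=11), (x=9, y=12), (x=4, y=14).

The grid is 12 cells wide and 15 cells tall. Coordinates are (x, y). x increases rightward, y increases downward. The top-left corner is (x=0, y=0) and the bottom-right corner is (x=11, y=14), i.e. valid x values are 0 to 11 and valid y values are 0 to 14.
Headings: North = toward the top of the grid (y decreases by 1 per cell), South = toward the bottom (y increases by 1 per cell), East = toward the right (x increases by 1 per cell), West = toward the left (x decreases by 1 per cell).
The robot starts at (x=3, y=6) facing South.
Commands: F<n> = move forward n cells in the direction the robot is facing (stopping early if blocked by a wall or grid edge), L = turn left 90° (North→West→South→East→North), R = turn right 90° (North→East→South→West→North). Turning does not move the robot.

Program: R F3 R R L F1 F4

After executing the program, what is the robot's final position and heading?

Answer: Final position: (x=0, y=1), facing North

Derivation:
Start: (x=3, y=6), facing South
  R: turn right, now facing West
  F3: move forward 3, now at (x=0, y=6)
  R: turn right, now facing North
  R: turn right, now facing East
  L: turn left, now facing North
  F1: move forward 1, now at (x=0, y=5)
  F4: move forward 4, now at (x=0, y=1)
Final: (x=0, y=1), facing North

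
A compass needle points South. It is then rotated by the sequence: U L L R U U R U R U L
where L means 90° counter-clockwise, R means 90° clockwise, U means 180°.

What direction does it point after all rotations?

Answer: Final heading: North

Derivation:
Start: South
  U (U-turn (180°)) -> North
  L (left (90° counter-clockwise)) -> West
  L (left (90° counter-clockwise)) -> South
  R (right (90° clockwise)) -> West
  U (U-turn (180°)) -> East
  U (U-turn (180°)) -> West
  R (right (90° clockwise)) -> North
  U (U-turn (180°)) -> South
  R (right (90° clockwise)) -> West
  U (U-turn (180°)) -> East
  L (left (90° counter-clockwise)) -> North
Final: North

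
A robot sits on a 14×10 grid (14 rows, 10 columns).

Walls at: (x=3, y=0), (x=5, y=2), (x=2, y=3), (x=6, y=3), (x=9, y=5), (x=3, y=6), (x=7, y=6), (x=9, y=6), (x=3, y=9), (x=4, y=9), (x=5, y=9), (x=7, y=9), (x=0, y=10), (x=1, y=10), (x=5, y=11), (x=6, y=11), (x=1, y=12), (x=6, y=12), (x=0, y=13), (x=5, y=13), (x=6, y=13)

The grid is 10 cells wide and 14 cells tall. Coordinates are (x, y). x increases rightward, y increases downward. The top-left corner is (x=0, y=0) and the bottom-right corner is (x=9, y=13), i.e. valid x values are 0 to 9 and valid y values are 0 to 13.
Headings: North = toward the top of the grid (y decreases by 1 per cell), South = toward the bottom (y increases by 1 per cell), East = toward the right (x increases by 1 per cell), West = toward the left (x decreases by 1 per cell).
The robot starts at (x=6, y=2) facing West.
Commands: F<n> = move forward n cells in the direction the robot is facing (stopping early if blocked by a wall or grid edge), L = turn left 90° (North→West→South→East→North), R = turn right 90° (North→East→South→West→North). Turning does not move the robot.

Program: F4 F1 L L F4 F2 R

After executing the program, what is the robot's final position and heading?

Start: (x=6, y=2), facing West
  F4: move forward 0/4 (blocked), now at (x=6, y=2)
  F1: move forward 0/1 (blocked), now at (x=6, y=2)
  L: turn left, now facing South
  L: turn left, now facing East
  F4: move forward 3/4 (blocked), now at (x=9, y=2)
  F2: move forward 0/2 (blocked), now at (x=9, y=2)
  R: turn right, now facing South
Final: (x=9, y=2), facing South

Answer: Final position: (x=9, y=2), facing South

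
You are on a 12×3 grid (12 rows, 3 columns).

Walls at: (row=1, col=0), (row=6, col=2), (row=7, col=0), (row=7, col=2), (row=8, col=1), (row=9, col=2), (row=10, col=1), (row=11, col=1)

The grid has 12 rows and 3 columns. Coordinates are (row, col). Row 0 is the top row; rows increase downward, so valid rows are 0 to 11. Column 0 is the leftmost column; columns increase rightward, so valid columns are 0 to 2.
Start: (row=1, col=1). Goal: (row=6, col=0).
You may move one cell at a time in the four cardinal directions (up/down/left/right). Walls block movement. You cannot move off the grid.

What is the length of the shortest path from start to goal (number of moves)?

Answer: Shortest path length: 6

Derivation:
BFS from (row=1, col=1) until reaching (row=6, col=0):
  Distance 0: (row=1, col=1)
  Distance 1: (row=0, col=1), (row=1, col=2), (row=2, col=1)
  Distance 2: (row=0, col=0), (row=0, col=2), (row=2, col=0), (row=2, col=2), (row=3, col=1)
  Distance 3: (row=3, col=0), (row=3, col=2), (row=4, col=1)
  Distance 4: (row=4, col=0), (row=4, col=2), (row=5, col=1)
  Distance 5: (row=5, col=0), (row=5, col=2), (row=6, col=1)
  Distance 6: (row=6, col=0), (row=7, col=1)  <- goal reached here
One shortest path (6 moves): (row=1, col=1) -> (row=2, col=1) -> (row=2, col=0) -> (row=3, col=0) -> (row=4, col=0) -> (row=5, col=0) -> (row=6, col=0)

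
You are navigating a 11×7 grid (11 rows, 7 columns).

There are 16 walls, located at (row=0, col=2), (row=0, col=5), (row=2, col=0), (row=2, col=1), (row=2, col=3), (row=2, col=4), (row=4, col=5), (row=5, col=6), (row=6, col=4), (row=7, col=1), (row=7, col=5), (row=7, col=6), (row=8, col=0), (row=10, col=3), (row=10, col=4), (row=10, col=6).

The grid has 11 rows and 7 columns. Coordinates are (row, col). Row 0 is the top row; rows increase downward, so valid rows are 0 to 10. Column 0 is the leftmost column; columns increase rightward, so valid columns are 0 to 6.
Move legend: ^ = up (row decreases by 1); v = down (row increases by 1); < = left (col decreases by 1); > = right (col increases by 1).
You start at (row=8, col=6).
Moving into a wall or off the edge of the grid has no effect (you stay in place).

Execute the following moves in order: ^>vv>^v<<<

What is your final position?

Answer: Final position: (row=9, col=3)

Derivation:
Start: (row=8, col=6)
  ^ (up): blocked, stay at (row=8, col=6)
  > (right): blocked, stay at (row=8, col=6)
  v (down): (row=8, col=6) -> (row=9, col=6)
  v (down): blocked, stay at (row=9, col=6)
  > (right): blocked, stay at (row=9, col=6)
  ^ (up): (row=9, col=6) -> (row=8, col=6)
  v (down): (row=8, col=6) -> (row=9, col=6)
  < (left): (row=9, col=6) -> (row=9, col=5)
  < (left): (row=9, col=5) -> (row=9, col=4)
  < (left): (row=9, col=4) -> (row=9, col=3)
Final: (row=9, col=3)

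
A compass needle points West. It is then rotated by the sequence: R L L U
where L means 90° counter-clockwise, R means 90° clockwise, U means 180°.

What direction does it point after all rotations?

Answer: Final heading: North

Derivation:
Start: West
  R (right (90° clockwise)) -> North
  L (left (90° counter-clockwise)) -> West
  L (left (90° counter-clockwise)) -> South
  U (U-turn (180°)) -> North
Final: North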